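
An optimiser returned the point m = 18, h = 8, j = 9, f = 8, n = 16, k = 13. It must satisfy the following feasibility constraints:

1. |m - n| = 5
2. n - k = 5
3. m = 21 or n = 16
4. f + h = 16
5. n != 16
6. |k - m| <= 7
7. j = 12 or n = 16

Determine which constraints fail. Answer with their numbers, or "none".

1. |18 - 16| = 2, not 5  FAIL
2. n - k = 16 - 13 = 3, not 5  FAIL
3. m = 18 ≠ 21, but n = 16 = 16 (second disjunct)  OK
4. f + h = 8 + 8 = 16  OK
5. n = 16, but 16 is required to differ  FAIL
6. |13 - 18| = 5; 5 ≤ 7  OK
7. j = 9 ≠ 12, but n = 16 = 16 (second disjunct)  OK

The assignment fails constraints 1, 2, and 5.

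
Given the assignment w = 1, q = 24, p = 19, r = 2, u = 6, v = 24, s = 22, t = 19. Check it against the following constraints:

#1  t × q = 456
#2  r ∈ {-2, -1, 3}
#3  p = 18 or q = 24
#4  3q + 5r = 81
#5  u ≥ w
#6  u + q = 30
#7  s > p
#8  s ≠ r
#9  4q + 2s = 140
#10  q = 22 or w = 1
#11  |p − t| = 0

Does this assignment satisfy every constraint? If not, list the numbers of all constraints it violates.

No — constraints 2, 4 are not satisfied.

#1 t × q = 19 × 24 = 456  OK
#2 r = 2 is not in {-2, -1, 3}  FAIL
#3 p = 19 ≠ 18, but q = 24 = 24 (second disjunct)  OK
#4 3q + 5r = 3(24) + 5(2) = 82, not 81  FAIL
#5 u = 6, w = 1; 6 ≥ 1  OK
#6 u + q = 6 + 24 = 30  OK
#7 s = 22, p = 19; 22 > 19  OK
#8 s = 22, r = 2; distinct  OK
#9 4q + 2s = 4(24) + 2(22) = 140  OK
#10 q = 24 ≠ 22, but w = 1 = 1 (second disjunct)  OK
#11 |19 − 19| = 0  OK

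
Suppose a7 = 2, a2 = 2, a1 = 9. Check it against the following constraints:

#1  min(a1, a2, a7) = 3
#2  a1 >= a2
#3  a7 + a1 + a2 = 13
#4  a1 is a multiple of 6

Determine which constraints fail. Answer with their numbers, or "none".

Constraints 1 and 4 are violated.

#1 min(9, 2, 2) = 2, not 3 — violated.
#2 a1 = 9, a2 = 2; 9 ≥ 2 — satisfied.
#3 a7 + a1 + a2 = 2 + 9 + 2 = 13 — satisfied.
#4 9 = 6*1 + 3, so 6 does not divide 9 — violated.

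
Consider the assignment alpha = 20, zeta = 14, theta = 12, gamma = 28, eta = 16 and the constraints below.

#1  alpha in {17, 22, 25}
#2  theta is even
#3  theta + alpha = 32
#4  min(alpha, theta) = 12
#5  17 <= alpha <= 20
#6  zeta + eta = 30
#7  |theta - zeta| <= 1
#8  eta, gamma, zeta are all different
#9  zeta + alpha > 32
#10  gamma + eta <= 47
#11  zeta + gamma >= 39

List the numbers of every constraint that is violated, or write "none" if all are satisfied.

#1 alpha = 20 is not in {17, 22, 25} — does not hold.
#2 theta = 12 is even — holds.
#3 theta + alpha = 12 + 20 = 32 — holds.
#4 min(20, 12) = 12 — holds.
#5 alpha = 20 lies in [17, 20] — holds.
#6 zeta + eta = 14 + 16 = 30 — holds.
#7 |12 - 14| = 2; 2 > 1, exceeds bound 1 — does not hold.
#8 values 16, 28, 14 are pairwise distinct — holds.
#9 zeta + alpha = 14 + 20 = 34; 34 > 32 — holds.
#10 gamma + eta = 28 + 16 = 44; 44 ≤ 47 — holds.
#11 zeta + gamma = 14 + 28 = 42; 42 ≥ 39 — holds.

No — constraints 1, 7 are not satisfied.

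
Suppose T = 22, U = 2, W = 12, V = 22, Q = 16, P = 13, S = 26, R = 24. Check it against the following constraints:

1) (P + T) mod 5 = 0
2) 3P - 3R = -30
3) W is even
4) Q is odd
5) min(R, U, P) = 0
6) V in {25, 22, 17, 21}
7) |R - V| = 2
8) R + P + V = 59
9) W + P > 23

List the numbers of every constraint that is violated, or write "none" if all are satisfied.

1) P + T = 35; 35 mod 5 = 0  ✓
2) 3P - 3R = 3(13) - 3(24) = -33, not -30  ✗
3) W = 12 is even  ✓
4) Q = 16 is even  ✗
5) min(24, 2, 13) = 2, not 0  ✗
6) V = 22 is in {25, 22, 17, 21}  ✓
7) |24 - 22| = 2  ✓
8) R + P + V = 24 + 13 + 22 = 59  ✓
9) W + P = 12 + 13 = 25; 25 > 23  ✓

Violated: 2, 4, and 5.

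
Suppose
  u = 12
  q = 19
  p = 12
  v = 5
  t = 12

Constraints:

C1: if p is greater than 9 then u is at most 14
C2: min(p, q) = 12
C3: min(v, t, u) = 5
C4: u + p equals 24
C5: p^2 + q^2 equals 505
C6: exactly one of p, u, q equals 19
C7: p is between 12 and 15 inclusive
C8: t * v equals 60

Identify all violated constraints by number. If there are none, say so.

The assignment satisfies every constraint.

C1: p = 12 > 9, so we need u ≤ 14; u = 12 ≤ 14  ✓
C2: min(12, 19) = 12  ✓
C3: min(5, 12, 12) = 5  ✓
C4: u + p = 12 + 12 = 24  ✓
C5: p^2 + q^2 = 12^2 + 19^2 = 144 + 361 = 505  ✓
C6: p=12, u=12, q=19; 1 of them equals 19  ✓
C7: p = 12 lies in [12, 15]  ✓
C8: t * v = 12 * 5 = 60  ✓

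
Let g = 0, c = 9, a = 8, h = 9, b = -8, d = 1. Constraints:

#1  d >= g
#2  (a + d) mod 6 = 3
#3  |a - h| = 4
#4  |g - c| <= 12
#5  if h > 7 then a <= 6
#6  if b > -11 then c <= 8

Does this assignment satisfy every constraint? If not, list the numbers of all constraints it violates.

#1 d = 1, g = 0; 1 ≥ 0  yes
#2 a + d = 9; 9 mod 6 = 3  yes
#3 |8 - 9| = 1, not 4  no
#4 |0 - 9| = 9; 9 ≤ 12  yes
#5 h = 9 > 7, so we need a ≤ 6; but a = 8 > 6  no
#6 b = -8 > -11, so we need c ≤ 8; but c = 9 > 8  no

The assignment fails constraints 3, 5, and 6.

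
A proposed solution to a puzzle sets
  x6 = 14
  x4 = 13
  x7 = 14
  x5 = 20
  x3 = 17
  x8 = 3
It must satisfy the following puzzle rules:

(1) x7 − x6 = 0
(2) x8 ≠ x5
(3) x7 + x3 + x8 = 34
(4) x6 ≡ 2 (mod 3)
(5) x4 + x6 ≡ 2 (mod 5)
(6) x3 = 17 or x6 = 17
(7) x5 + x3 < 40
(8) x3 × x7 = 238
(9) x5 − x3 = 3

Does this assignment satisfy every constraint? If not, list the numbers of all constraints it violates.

None — every constraint holds.

(1) x7 − x6 = 14 − 14 = 0 — OK.
(2) x8 = 3, x5 = 20; distinct — OK.
(3) x7 + x3 + x8 = 14 + 17 + 3 = 34 — OK.
(4) 14 mod 3 = 2 — OK.
(5) x4 + x6 = 27; 27 mod 5 = 2 — OK.
(6) x3 = 17 = 17 (first disjunct) — OK.
(7) x5 + x3 = 20 + 17 = 37; 37 < 40 — OK.
(8) x3 × x7 = 17 × 14 = 238 — OK.
(9) x5 − x3 = 20 − 17 = 3 — OK.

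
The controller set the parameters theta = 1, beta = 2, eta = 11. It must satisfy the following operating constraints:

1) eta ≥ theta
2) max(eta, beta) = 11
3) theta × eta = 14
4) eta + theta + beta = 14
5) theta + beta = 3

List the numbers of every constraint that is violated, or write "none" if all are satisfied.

Violated: 3.

1) eta = 11, theta = 1; 11 ≥ 1  ✓
2) max(11, 2) = 11  ✓
3) theta × eta = 1 × 11 = 11, not 14  ✗
4) eta + theta + beta = 11 + 1 + 2 = 14  ✓
5) theta + beta = 1 + 2 = 3  ✓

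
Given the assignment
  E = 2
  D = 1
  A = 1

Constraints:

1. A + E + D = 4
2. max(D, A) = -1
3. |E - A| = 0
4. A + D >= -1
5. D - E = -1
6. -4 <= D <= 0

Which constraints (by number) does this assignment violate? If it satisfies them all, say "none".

1. A + E + D = 1 + 2 + 1 = 4 — satisfied.
2. max(1, 1) = 1, not -1 — violated.
3. |2 - 1| = 1, not 0 — violated.
4. A + D = 1 + 1 = 2; 2 ≥ -1 — satisfied.
5. D - E = 1 - 2 = -1 — satisfied.
6. D = 1 is outside [-4, 0] — violated.

Violated: 2, 3, and 6.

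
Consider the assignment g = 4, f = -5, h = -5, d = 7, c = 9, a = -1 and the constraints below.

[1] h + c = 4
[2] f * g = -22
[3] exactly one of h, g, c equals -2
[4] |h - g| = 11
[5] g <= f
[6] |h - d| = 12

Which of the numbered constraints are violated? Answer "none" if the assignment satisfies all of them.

The assignment fails constraints 2, 3, 4, 5.

[1] h + c = -5 + 9 = 4  OK
[2] f * g = -5 * 4 = -20, not -22  FAIL
[3] h=-5, g=4, c=9; 0 of them equal -2, not exactly one  FAIL
[4] |-5 - 4| = 9, not 11  FAIL
[5] g = 4, f = -5; 4 > -5 (want ≤)  FAIL
[6] |-5 - 7| = 12  OK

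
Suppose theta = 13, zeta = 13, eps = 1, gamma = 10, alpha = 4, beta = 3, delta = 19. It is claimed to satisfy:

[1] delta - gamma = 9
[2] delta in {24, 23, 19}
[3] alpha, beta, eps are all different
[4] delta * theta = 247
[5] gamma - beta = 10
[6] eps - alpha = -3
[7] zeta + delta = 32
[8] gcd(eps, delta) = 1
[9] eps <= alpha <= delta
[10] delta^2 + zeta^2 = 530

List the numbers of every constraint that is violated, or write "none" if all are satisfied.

[1] delta - gamma = 19 - 10 = 9 — holds.
[2] delta = 19 is in {24, 23, 19} — holds.
[3] values 4, 3, 1 are pairwise distinct — holds.
[4] delta * theta = 19 * 13 = 247 — holds.
[5] gamma - beta = 10 - 3 = 7, not 10 — fails.
[6] eps - alpha = 1 - 4 = -3 — holds.
[7] zeta + delta = 13 + 19 = 32 — holds.
[8] gcd(1, 19) = 1 — holds.
[9] values 1 <= 4 <= 19 — holds.
[10] delta^2 + zeta^2 = 19^2 + 13^2 = 361 + 169 = 530 — holds.

Constraint 5 does not hold.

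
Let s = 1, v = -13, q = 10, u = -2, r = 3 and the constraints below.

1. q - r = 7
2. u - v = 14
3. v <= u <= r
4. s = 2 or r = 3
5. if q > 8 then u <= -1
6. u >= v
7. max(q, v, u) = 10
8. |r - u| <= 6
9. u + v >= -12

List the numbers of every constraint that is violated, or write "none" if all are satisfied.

The assignment fails constraints 2, 9.

1. q - r = 10 - 3 = 7 — holds.
2. u - v = -2 - (-13) = 11, not 14 — fails.
3. values -13 <= -2 <= 3 — holds.
4. s = 1 ≠ 2, but r = 3 = 3 (second disjunct) — holds.
5. q = 10 > 8, so we need u ≤ -1; u = -2 ≤ -1 — holds.
6. u = -2, v = -13; -2 ≥ -13 — holds.
7. max(10, -13, -2) = 10 — holds.
8. |3 - (-2)| = 5; 5 ≤ 6 — holds.
9. u + v = -2 + (-13) = -15; -15 < -12, bound -12 not met — fails.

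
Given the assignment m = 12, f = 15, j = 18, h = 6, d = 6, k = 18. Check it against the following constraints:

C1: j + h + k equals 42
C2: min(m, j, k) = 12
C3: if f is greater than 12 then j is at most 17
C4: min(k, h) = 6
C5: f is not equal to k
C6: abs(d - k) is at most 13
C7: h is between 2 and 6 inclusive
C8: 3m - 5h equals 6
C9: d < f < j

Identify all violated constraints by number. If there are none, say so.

C1: j + h + k = 18 + 6 + 18 = 42 — OK.
C2: min(12, 18, 18) = 12 — OK.
C3: f = 15 > 12, so we need j ≤ 17; but j = 18 > 17 — violated.
C4: min(18, 6) = 6 — OK.
C5: f = 15, k = 18; distinct — OK.
C6: abs(6 - 18) = 12; 12 ≤ 13 — OK.
C7: h = 6 lies in [2, 6] — OK.
C8: 3m - 5h = 3(12) - 5(6) = 6 — OK.
C9: values 6 < 15 < 18 — OK.

No — constraint 3 is not satisfied.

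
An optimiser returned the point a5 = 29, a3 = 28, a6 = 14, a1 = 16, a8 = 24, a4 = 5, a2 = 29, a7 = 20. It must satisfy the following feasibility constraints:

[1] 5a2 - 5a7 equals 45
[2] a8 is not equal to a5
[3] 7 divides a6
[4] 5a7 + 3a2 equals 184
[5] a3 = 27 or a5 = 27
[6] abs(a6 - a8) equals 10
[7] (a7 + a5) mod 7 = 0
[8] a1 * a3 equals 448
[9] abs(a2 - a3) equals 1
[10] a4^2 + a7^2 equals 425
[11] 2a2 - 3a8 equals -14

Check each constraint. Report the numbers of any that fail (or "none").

Constraints 4 and 5 do not hold.

[1] 5a2 - 5a7 = 5(29) - 5(20) = 45  true
[2] a8 = 24, a5 = 29; distinct  true
[3] 14 / 7 = 2, so 7 divides 14  true
[4] 5a7 + 3a2 = 5(20) + 3(29) = 187, not 184  false
[5] a3 = 28 ≠ 27 and a5 = 29 ≠ 27; both disjuncts false  false
[6] abs(14 - 24) = 10  true
[7] a7 + a5 = 49; 49 mod 7 = 0  true
[8] a1 * a3 = 16 * 28 = 448  true
[9] abs(29 - 28) = 1  true
[10] a4^2 + a7^2 = 5^2 + 20^2 = 25 + 400 = 425  true
[11] 2a2 - 3a8 = 2(29) - 3(24) = -14  true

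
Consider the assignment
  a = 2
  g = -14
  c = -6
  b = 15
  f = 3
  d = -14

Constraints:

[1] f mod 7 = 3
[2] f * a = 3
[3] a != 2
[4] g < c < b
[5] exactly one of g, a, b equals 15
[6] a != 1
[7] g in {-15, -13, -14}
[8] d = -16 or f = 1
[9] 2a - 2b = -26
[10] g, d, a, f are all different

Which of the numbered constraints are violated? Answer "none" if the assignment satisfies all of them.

[1] 3 mod 7 = 3 — satisfied.
[2] f * a = 3 * 2 = 6, not 3 — violated.
[3] a = 2, but 2 is required to differ — violated.
[4] values -14 < -6 < 15 — satisfied.
[5] g=-14, a=2, b=15; 1 of them equals 15 — satisfied.
[6] a = 2, and 2 ≠ 1 — satisfied.
[7] g = -14 is in {-15, -13, -14} — satisfied.
[8] d = -14 ≠ -16 and f = 3 ≠ 1; both disjuncts false — violated.
[9] 2a - 2b = 2(2) - 2(15) = -26 — satisfied.
[10] g = d = -14, not all different — violated.

Constraints 2, 3, 8, 10 are violated.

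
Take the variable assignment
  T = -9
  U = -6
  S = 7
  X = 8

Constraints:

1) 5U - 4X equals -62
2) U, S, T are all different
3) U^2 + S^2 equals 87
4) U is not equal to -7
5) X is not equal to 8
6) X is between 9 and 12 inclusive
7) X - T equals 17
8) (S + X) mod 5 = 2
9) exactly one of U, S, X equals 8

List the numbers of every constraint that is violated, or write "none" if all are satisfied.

Violated: 3, 5, 6, and 8.

1) 5U - 4X = 5(-6) - 4(8) = -62 — holds.
2) values -6, 7, -9 are pairwise distinct — holds.
3) U^2 + S^2 = (-6)^2 + 7^2 = 36 + 49 = 85, not 87 — does not hold.
4) U = -6, and -6 ≠ -7 — holds.
5) X = 8, but 8 is required to differ — does not hold.
6) X = 8 is outside [9, 12] — does not hold.
7) X - T = 8 - (-9) = 17 — holds.
8) S + X = 15; 15 mod 5 = 0, not 2 — does not hold.
9) U=-6, S=7, X=8; 1 of them equals 8 — holds.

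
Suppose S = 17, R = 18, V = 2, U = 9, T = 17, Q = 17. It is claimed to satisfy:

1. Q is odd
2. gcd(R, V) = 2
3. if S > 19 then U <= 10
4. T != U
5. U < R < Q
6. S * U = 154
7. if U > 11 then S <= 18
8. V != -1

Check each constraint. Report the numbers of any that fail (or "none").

Constraints 5 and 6 do not hold.

1. Q = 17 is odd — satisfied.
2. gcd(18, 2) = 2 — satisfied.
3. S = 17, not > 19; antecedent false, conditional vacuously true — satisfied.
4. T = 17, U = 9; distinct — satisfied.
5. values 9, 18, 17; R = 18 is not < Q = 17 — violated.
6. S * U = 17 * 9 = 153, not 154 — violated.
7. U = 9, not > 11; antecedent false, conditional vacuously true — satisfied.
8. V = 2, and 2 ≠ -1 — satisfied.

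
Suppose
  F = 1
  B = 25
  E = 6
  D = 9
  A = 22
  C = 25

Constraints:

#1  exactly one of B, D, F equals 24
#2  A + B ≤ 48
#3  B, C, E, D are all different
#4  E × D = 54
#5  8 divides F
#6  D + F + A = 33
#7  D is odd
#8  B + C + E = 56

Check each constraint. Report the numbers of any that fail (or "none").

#1 B=25, D=9, F=1; 0 of them equal 24, not exactly one — violated.
#2 A + B = 22 + 25 = 47; 47 ≤ 48 — satisfied.
#3 B = C = 25, not all different — violated.
#4 E × D = 6 × 9 = 54 — satisfied.
#5 1 = 8×0 + 1, so 8 does not divide 1 — violated.
#6 D + F + A = 9 + 1 + 22 = 32, not 33 — violated.
#7 D = 9 is odd — satisfied.
#8 B + C + E = 25 + 25 + 6 = 56 — satisfied.

Constraints 1, 3, 5, and 6 do not hold.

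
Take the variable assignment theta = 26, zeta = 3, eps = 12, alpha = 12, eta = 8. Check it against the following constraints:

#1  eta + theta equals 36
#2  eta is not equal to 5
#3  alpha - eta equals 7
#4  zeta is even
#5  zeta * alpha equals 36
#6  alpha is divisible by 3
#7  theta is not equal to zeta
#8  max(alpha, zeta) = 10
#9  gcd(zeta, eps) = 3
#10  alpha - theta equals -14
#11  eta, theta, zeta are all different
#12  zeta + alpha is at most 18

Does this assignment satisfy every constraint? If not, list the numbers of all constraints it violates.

#1 eta + theta = 8 + 26 = 34, not 36  fails
#2 eta = 8, and 8 ≠ 5  holds
#3 alpha - eta = 12 - 8 = 4, not 7  fails
#4 zeta = 3 is odd  fails
#5 zeta * alpha = 3 * 12 = 36  holds
#6 12 / 3 = 4, so 3 divides 12  holds
#7 theta = 26, zeta = 3; distinct  holds
#8 max(12, 3) = 12, not 10  fails
#9 gcd(3, 12) = 3  holds
#10 alpha - theta = 12 - 26 = -14  holds
#11 values 8, 26, 3 are pairwise distinct  holds
#12 zeta + alpha = 3 + 12 = 15; 15 ≤ 18  holds

Violated: 1, 3, 4, and 8.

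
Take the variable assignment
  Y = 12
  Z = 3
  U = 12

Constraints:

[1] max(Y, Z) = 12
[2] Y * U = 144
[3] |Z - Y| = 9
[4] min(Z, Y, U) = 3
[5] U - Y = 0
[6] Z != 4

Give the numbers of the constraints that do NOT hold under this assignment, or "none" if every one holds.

[1] max(12, 3) = 12  ✓
[2] Y * U = 12 * 12 = 144  ✓
[3] |3 - 12| = 9  ✓
[4] min(3, 12, 12) = 3  ✓
[5] U - Y = 12 - 12 = 0  ✓
[6] Z = 3, and 3 ≠ 4  ✓

None — every constraint holds.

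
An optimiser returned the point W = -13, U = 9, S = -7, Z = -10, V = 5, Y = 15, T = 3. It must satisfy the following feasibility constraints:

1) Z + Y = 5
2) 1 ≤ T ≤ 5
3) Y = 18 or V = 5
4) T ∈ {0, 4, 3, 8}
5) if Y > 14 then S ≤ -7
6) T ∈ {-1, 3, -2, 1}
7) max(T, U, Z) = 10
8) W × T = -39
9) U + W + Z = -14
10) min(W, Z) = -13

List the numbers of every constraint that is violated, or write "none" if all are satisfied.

Constraint 7 is violated.

1) Z + Y = -10 + 15 = 5 — OK.
2) T = 3 lies in [1, 5] — OK.
3) Y = 15 ≠ 18, but V = 5 = 5 (second disjunct) — OK.
4) T = 3 is in {0, 4, 3, 8} — OK.
5) Y = 15 > 14, so we need S ≤ -7; S = -7 ≤ -7 — OK.
6) T = 3 is in {-1, 3, -2, 1} — OK.
7) max(3, 9, -10) = 9, not 10 — violated.
8) W × T = -13 × 3 = -39 — OK.
9) U + W + Z = 9 + (-13) + (-10) = -14 — OK.
10) min(-13, -10) = -13 — OK.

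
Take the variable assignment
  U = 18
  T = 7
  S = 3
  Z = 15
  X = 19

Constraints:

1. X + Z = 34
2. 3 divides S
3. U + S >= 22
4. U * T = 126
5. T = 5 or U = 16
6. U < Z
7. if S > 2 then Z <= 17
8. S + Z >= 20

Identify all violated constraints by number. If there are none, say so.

1. X + Z = 19 + 15 = 34 — holds.
2. 3 / 3 = 1, so 3 divides 3 — holds.
3. U + S = 18 + 3 = 21; 21 < 22, bound 22 not met — does not hold.
4. U * T = 18 * 7 = 126 — holds.
5. T = 7 ≠ 5 and U = 18 ≠ 16; both disjuncts false — does not hold.
6. U = 18, Z = 15; 18 ≥ 15 (want <) — does not hold.
7. S = 3 > 2, so we need Z ≤ 17; Z = 15 ≤ 17 — holds.
8. S + Z = 3 + 15 = 18; 18 < 20, bound 20 not met — does not hold.

Violated: 3, 5, 6, 8.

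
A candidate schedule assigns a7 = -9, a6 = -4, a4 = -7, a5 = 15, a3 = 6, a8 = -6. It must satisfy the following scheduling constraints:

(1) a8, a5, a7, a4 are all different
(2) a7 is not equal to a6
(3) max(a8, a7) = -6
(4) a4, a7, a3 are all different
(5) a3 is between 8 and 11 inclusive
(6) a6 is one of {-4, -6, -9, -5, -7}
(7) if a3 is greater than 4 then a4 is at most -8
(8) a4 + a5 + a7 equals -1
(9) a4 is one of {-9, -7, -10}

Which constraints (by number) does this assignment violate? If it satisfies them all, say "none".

(1) values -6, 15, -9, -7 are pairwise distinct  OK
(2) a7 = -9, a6 = -4; distinct  OK
(3) max(-6, -9) = -6  OK
(4) values -7, -9, 6 are pairwise distinct  OK
(5) a3 = 6 is outside [8, 11]  FAIL
(6) a6 = -4 is in {-4, -6, -9, -5, -7}  OK
(7) a3 = 6 > 4, so we need a4 ≤ -8; but a4 = -7 > -8  FAIL
(8) a4 + a5 + a7 = -7 + 15 + (-9) = -1  OK
(9) a4 = -7 is in {-9, -7, -10}  OK

Violated: 5, 7.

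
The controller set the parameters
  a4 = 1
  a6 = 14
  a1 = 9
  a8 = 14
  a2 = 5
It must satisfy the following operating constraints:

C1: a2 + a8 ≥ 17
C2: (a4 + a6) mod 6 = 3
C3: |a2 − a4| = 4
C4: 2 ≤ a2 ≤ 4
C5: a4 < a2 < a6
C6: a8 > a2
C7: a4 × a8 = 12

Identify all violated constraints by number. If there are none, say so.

C1: a2 + a8 = 5 + 14 = 19; 19 ≥ 17  yes
C2: a4 + a6 = 15; 15 mod 6 = 3  yes
C3: |5 − 1| = 4  yes
C4: a2 = 5 is outside [2, 4]  no
C5: values 1 < 5 < 14  yes
C6: a8 = 14, a2 = 5; 14 > 5  yes
C7: a4 × a8 = 1 × 14 = 14, not 12  no

Constraints 4, 7 are violated.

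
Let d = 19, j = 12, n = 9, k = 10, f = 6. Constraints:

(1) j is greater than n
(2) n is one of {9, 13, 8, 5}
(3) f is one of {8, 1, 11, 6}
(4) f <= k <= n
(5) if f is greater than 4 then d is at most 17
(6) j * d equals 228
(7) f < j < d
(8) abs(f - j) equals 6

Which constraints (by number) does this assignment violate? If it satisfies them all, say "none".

(1) j = 12, n = 9; 12 > 9  ✔
(2) n = 9 is in {9, 13, 8, 5}  ✔
(3) f = 6 is in {8, 1, 11, 6}  ✔
(4) values 6, 10, 9; k = 10 is not <= n = 9  ✘
(5) f = 6 > 4, so we need d ≤ 17; but d = 19 > 17  ✘
(6) j * d = 12 * 19 = 228  ✔
(7) values 6 < 12 < 19  ✔
(8) abs(6 - 12) = 6  ✔

Violated: 4, 5.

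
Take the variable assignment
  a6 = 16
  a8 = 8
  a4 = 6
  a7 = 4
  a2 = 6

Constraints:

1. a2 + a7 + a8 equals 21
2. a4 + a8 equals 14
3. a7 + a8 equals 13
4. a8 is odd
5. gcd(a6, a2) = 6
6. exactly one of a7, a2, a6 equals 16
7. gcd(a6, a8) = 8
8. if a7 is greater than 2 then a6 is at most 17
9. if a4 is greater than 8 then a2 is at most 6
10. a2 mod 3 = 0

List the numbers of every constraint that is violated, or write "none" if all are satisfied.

No — constraints 1, 3, 4, and 5 are not satisfied.

1. a2 + a7 + a8 = 6 + 4 + 8 = 18, not 21  no
2. a4 + a8 = 6 + 8 = 14  yes
3. a7 + a8 = 4 + 8 = 12, not 13  no
4. a8 = 8 is even  no
5. gcd(16, 6) = 2, not 6  no
6. a7=4, a2=6, a6=16; 1 of them equals 16  yes
7. gcd(16, 8) = 8  yes
8. a7 = 4 > 2, so we need a6 ≤ 17; a6 = 16 ≤ 17  yes
9. a4 = 6, not > 8; antecedent false, conditional vacuously true  yes
10. 6 mod 3 = 0  yes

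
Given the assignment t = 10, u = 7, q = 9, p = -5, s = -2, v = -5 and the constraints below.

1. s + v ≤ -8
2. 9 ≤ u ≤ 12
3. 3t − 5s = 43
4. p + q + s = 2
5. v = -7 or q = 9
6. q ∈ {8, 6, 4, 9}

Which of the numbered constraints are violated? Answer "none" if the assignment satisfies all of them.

No — constraints 1, 2, 3 are not satisfied.

1. s + v = -2 + (-5) = -7; -7 > -8, bound -8 not met — does not hold.
2. u = 7 is outside [9, 12] — does not hold.
3. 3t − 5s = 3(10) − 5(-2) = 40, not 43 — does not hold.
4. p + q + s = -5 + 9 + (-2) = 2 — holds.
5. v = -5 ≠ -7, but q = 9 = 9 (second disjunct) — holds.
6. q = 9 is in {8, 6, 4, 9} — holds.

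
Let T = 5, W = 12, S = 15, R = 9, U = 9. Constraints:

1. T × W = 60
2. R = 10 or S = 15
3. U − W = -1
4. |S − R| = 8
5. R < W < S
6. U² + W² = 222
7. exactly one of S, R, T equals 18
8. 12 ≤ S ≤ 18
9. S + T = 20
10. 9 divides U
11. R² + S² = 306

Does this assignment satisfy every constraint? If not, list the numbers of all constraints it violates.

1. T × W = 5 × 12 = 60 — satisfied.
2. R = 9 ≠ 10, but S = 15 = 15 (second disjunct) — satisfied.
3. U − W = 9 − 12 = -3, not -1 — violated.
4. |15 − 9| = 6, not 8 — violated.
5. values 9 < 12 < 15 — satisfied.
6. U² + W² = 9² + 12² = 81 + 144 = 225, not 222 — violated.
7. S=15, R=9, T=5; 0 of them equal 18, not exactly one — violated.
8. S = 15 lies in [12, 18] — satisfied.
9. S + T = 15 + 5 = 20 — satisfied.
10. 9 / 9 = 1, so 9 divides 9 — satisfied.
11. R² + S² = 9² + 15² = 81 + 225 = 306 — satisfied.

Violated: 3, 4, 6, 7.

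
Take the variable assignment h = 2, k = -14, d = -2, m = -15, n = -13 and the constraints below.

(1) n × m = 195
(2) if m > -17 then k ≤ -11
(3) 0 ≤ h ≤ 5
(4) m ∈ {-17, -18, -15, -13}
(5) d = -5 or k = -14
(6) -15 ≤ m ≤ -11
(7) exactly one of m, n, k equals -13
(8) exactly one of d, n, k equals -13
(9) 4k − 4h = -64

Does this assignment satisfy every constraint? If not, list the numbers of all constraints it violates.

None — every constraint holds.

(1) n × m = -13 × (-15) = 195 — OK.
(2) m = -15 > -17, so we need k ≤ -11; k = -14 ≤ -11 — OK.
(3) h = 2 lies in [0, 5] — OK.
(4) m = -15 is in {-17, -18, -15, -13} — OK.
(5) d = -2 ≠ -5, but k = -14 = -14 (second disjunct) — OK.
(6) m = -15 lies in [-15, -11] — OK.
(7) m=-15, n=-13, k=-14; 1 of them equals -13 — OK.
(8) d=-2, n=-13, k=-14; 1 of them equals -13 — OK.
(9) 4k − 4h = 4(-14) − 4(2) = -64 — OK.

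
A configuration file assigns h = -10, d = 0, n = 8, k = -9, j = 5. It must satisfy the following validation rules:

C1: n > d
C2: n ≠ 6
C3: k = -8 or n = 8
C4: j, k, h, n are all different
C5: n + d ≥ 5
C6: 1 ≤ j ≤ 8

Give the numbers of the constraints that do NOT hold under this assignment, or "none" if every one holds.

C1: n = 8, d = 0; 8 > 0  OK
C2: n = 8, and 8 ≠ 6  OK
C3: k = -9 ≠ -8, but n = 8 = 8 (second disjunct)  OK
C4: values 5, -9, -10, 8 are pairwise distinct  OK
C5: n + d = 8 + 0 = 8; 8 ≥ 5  OK
C6: j = 5 lies in [1, 8]  OK

None — every constraint holds.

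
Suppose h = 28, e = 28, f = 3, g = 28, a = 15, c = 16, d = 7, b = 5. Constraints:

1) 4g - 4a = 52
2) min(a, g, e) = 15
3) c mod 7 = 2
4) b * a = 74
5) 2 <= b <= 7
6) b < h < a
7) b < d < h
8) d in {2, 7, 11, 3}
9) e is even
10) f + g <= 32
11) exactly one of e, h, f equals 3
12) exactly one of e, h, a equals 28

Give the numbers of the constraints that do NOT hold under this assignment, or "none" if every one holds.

Constraints 4, 6, and 12 do not hold.

1) 4g - 4a = 4(28) - 4(15) = 52 — holds.
2) min(15, 28, 28) = 15 — holds.
3) 16 mod 7 = 2 — holds.
4) b * a = 5 * 15 = 75, not 74 — fails.
5) b = 5 lies in [2, 7] — holds.
6) values 5, 28, 15; h = 28 is not < a = 15 — fails.
7) values 5 < 7 < 28 — holds.
8) d = 7 is in {2, 7, 11, 3} — holds.
9) e = 28 is even — holds.
10) f + g = 3 + 28 = 31; 31 ≤ 32 — holds.
11) e=28, h=28, f=3; 1 of them equals 3 — holds.
12) e=28, h=28, a=15; 2 of them equal 28, not exactly one — fails.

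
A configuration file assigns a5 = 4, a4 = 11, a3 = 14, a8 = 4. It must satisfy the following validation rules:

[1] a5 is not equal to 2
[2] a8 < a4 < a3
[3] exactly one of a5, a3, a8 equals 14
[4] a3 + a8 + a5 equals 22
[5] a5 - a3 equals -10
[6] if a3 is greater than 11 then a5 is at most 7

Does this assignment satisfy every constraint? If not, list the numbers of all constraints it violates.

Yes — all constraints hold.

[1] a5 = 4, and 4 ≠ 2  holds
[2] values 4 < 11 < 14  holds
[3] a5=4, a3=14, a8=4; 1 of them equals 14  holds
[4] a3 + a8 + a5 = 14 + 4 + 4 = 22  holds
[5] a5 - a3 = 4 - 14 = -10  holds
[6] a3 = 14 > 11, so we need a5 ≤ 7; a5 = 4 ≤ 7  holds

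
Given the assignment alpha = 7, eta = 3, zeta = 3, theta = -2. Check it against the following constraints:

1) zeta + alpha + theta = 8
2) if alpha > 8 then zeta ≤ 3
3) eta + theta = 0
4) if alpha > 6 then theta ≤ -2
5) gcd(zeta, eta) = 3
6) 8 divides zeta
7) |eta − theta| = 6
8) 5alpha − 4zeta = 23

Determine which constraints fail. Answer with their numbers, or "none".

1) zeta + alpha + theta = 3 + 7 + (-2) = 8  ✔
2) alpha = 7, not > 8; antecedent false, conditional vacuously true  ✔
3) eta + theta = 3 + (-2) = 1, not 0  ✘
4) alpha = 7 > 6, so we need theta ≤ -2; theta = -2 ≤ -2  ✔
5) gcd(3, 3) = 3  ✔
6) 3 = 8×0 + 3, so 8 does not divide 3  ✘
7) |3 − (-2)| = 5, not 6  ✘
8) 5alpha − 4zeta = 5(7) − 4(3) = 23  ✔

Constraints 3, 6, and 7 are violated.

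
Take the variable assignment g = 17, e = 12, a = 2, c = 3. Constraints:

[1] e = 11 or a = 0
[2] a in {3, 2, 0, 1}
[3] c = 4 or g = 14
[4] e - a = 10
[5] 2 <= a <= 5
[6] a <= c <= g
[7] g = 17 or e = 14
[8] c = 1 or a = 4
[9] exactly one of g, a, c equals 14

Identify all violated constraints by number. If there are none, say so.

No — constraints 1, 3, 8, and 9 are not satisfied.

[1] e = 12 ≠ 11 and a = 2 ≠ 0; both disjuncts false  ✗
[2] a = 2 is in {3, 2, 0, 1}  ✓
[3] c = 3 ≠ 4 and g = 17 ≠ 14; both disjuncts false  ✗
[4] e - a = 12 - 2 = 10  ✓
[5] a = 2 lies in [2, 5]  ✓
[6] values 2 <= 3 <= 17  ✓
[7] g = 17 = 17 (first disjunct)  ✓
[8] c = 3 ≠ 1 and a = 2 ≠ 4; both disjuncts false  ✗
[9] g=17, a=2, c=3; 0 of them equal 14, not exactly one  ✗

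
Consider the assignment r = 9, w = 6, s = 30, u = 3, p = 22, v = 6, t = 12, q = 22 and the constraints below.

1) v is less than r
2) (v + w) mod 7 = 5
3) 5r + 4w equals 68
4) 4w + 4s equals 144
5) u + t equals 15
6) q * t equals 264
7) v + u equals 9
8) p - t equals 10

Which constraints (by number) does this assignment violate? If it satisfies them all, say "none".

1) v = 6, r = 9; 6 < 9  OK
2) v + w = 12; 12 mod 7 = 5  OK
3) 5r + 4w = 5(9) + 4(6) = 69, not 68  FAIL
4) 4w + 4s = 4(6) + 4(30) = 144  OK
5) u + t = 3 + 12 = 15  OK
6) q * t = 22 * 12 = 264  OK
7) v + u = 6 + 3 = 9  OK
8) p - t = 22 - 12 = 10  OK

Constraint 3 does not hold.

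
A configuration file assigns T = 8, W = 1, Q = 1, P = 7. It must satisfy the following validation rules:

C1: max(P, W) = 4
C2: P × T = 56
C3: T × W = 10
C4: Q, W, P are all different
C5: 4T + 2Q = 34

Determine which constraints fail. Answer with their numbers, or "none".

Constraints 1, 3, and 4 are violated.

C1: max(7, 1) = 7, not 4  false
C2: P × T = 7 × 8 = 56  true
C3: T × W = 8 × 1 = 8, not 10  false
C4: Q = W = 1, not all different  false
C5: 4T + 2Q = 4(8) + 2(1) = 34  true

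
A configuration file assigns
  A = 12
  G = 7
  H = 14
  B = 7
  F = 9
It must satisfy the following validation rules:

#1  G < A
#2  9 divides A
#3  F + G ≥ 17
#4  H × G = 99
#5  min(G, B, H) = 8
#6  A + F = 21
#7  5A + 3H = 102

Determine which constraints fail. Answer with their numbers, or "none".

#1 G = 7, A = 12; 7 < 12 — holds.
#2 12 = 9×1 + 3, so 9 does not divide 12 — fails.
#3 F + G = 9 + 7 = 16; 16 < 17, bound 17 not met — fails.
#4 H × G = 14 × 7 = 98, not 99 — fails.
#5 min(7, 7, 14) = 7, not 8 — fails.
#6 A + F = 12 + 9 = 21 — holds.
#7 5A + 3H = 5(12) + 3(14) = 102 — holds.

No — constraints 2, 3, 4, 5 are not satisfied.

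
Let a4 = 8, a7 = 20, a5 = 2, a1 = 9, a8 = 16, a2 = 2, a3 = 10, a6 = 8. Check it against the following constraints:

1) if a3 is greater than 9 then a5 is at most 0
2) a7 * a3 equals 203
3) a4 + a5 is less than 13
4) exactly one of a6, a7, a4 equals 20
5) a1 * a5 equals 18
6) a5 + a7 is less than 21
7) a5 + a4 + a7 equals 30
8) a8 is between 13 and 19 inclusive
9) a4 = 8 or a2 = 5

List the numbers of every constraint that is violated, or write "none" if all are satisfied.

Constraints 1, 2, and 6 are violated.

1) a3 = 10 > 9, so we need a5 ≤ 0; but a5 = 2 > 0  no
2) a7 * a3 = 20 * 10 = 200, not 203  no
3) a4 + a5 = 8 + 2 = 10; 10 < 13  yes
4) a6=8, a7=20, a4=8; 1 of them equals 20  yes
5) a1 * a5 = 9 * 2 = 18  yes
6) a5 + a7 = 2 + 20 = 22; 22 ≥ 21, bound 21 not met  no
7) a5 + a4 + a7 = 2 + 8 + 20 = 30  yes
8) a8 = 16 lies in [13, 19]  yes
9) a4 = 8 = 8 (first disjunct)  yes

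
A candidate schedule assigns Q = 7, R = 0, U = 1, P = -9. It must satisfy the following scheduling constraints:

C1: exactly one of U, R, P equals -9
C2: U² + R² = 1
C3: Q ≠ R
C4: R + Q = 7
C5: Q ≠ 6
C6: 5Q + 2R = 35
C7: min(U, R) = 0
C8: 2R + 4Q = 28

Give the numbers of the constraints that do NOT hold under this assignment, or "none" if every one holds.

C1: U=1, R=0, P=-9; 1 of them equals -9 — holds.
C2: U² + R² = 1² + 0² = 1 + 0 = 1 — holds.
C3: Q = 7, R = 0; distinct — holds.
C4: R + Q = 0 + 7 = 7 — holds.
C5: Q = 7, and 7 ≠ 6 — holds.
C6: 5Q + 2R = 5(7) + 2(0) = 35 — holds.
C7: min(1, 0) = 0 — holds.
C8: 2R + 4Q = 2(0) + 4(7) = 28 — holds.

The assignment satisfies every constraint.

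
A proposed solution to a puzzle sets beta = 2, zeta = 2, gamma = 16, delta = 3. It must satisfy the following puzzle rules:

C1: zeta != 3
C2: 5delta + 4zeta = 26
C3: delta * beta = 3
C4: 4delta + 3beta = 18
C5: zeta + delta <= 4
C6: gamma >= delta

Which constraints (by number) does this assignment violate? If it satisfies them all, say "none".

C1: zeta = 2, and 2 ≠ 3  OK
C2: 5delta + 4zeta = 5(3) + 4(2) = 23, not 26  FAIL
C3: delta * beta = 3 * 2 = 6, not 3  FAIL
C4: 4delta + 3beta = 4(3) + 3(2) = 18  OK
C5: zeta + delta = 2 + 3 = 5; 5 > 4, bound 4 not met  FAIL
C6: gamma = 16, delta = 3; 16 ≥ 3  OK

Constraints 2, 3, and 5 are violated.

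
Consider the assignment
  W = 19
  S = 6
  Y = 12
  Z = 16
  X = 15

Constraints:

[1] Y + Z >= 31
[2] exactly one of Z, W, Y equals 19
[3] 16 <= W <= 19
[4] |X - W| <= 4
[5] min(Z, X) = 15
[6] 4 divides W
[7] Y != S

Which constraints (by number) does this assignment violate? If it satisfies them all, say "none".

[1] Y + Z = 12 + 16 = 28; 28 < 31, bound 31 not met  false
[2] Z=16, W=19, Y=12; 1 of them equals 19  true
[3] W = 19 lies in [16, 19]  true
[4] |15 - 19| = 4; 4 ≤ 4  true
[5] min(16, 15) = 15  true
[6] 19 = 4*4 + 3, so 4 does not divide 19  false
[7] Y = 12, S = 6; distinct  true

Violated: 1 and 6.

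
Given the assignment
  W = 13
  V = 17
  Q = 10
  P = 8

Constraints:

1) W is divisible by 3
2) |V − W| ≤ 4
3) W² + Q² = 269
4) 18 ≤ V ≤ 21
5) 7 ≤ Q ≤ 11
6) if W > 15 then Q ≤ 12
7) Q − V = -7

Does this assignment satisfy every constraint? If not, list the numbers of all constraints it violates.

Constraints 1 and 4 are violated.

1) 13 = 3×4 + 1, so 3 does not divide 13 — violated.
2) |17 − 13| = 4; 4 ≤ 4 — OK.
3) W² + Q² = 13² + 10² = 169 + 100 = 269 — OK.
4) V = 17 is outside [18, 21] — violated.
5) Q = 10 lies in [7, 11] — OK.
6) W = 13, not > 15; antecedent false, conditional vacuously true — OK.
7) Q − V = 10 − 17 = -7 — OK.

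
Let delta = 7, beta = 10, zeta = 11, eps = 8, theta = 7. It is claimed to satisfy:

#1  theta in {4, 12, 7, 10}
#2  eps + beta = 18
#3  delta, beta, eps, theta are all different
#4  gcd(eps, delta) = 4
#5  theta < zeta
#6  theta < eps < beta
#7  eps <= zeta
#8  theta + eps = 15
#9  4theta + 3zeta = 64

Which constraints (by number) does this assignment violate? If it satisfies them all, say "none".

The assignment fails constraints 3, 4, and 9.

#1 theta = 7 is in {4, 12, 7, 10}  holds
#2 eps + beta = 8 + 10 = 18  holds
#3 delta = theta = 7, not all different  fails
#4 gcd(8, 7) = 1, not 4  fails
#5 theta = 7, zeta = 11; 7 < 11  holds
#6 values 7 < 8 < 10  holds
#7 eps = 8, zeta = 11; 8 ≤ 11  holds
#8 theta + eps = 7 + 8 = 15  holds
#9 4theta + 3zeta = 4(7) + 3(11) = 61, not 64  fails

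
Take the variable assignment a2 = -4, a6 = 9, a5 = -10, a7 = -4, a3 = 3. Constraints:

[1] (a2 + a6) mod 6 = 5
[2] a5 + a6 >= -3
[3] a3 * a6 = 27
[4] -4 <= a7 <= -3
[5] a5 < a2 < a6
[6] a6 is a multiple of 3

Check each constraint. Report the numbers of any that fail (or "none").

No violations.

[1] a2 + a6 = 5; 5 mod 6 = 5  ✔
[2] a5 + a6 = -10 + 9 = -1; -1 ≥ -3  ✔
[3] a3 * a6 = 3 * 9 = 27  ✔
[4] a7 = -4 lies in [-4, -3]  ✔
[5] values -10 < -4 < 9  ✔
[6] 9 / 3 = 3, so 3 divides 9  ✔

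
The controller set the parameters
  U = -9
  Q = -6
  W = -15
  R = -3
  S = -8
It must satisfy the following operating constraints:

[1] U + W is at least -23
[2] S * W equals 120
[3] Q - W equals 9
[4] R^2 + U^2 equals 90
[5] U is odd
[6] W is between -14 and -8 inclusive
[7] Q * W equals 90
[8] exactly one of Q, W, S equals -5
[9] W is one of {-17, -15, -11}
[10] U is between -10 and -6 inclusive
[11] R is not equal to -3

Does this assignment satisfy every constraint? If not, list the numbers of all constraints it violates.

[1] U + W = -9 + (-15) = -24; -24 < -23, bound -23 not met — violated.
[2] S * W = -8 * (-15) = 120 — satisfied.
[3] Q - W = -6 - (-15) = 9 — satisfied.
[4] R^2 + U^2 = (-3)^2 + (-9)^2 = 9 + 81 = 90 — satisfied.
[5] U = -9 is odd — satisfied.
[6] W = -15 is outside [-14, -8] — violated.
[7] Q * W = -6 * (-15) = 90 — satisfied.
[8] Q=-6, W=-15, S=-8; 0 of them equal -5, not exactly one — violated.
[9] W = -15 is in {-17, -15, -11} — satisfied.
[10] U = -9 lies in [-10, -6] — satisfied.
[11] R = -3, but -3 is required to differ — violated.

The assignment fails constraints 1, 6, 8, and 11.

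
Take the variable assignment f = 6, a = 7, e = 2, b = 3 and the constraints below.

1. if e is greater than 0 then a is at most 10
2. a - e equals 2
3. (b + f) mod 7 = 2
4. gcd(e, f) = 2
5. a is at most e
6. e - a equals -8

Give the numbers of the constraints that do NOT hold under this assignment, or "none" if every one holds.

Constraints 2, 5, and 6 are violated.

1. e = 2 > 0, so we need a ≤ 10; a = 7 ≤ 10 — holds.
2. a - e = 7 - 2 = 5, not 2 — does not hold.
3. b + f = 9; 9 mod 7 = 2 — holds.
4. gcd(2, 6) = 2 — holds.
5. a = 7, e = 2; 7 > 2 (want ≤) — does not hold.
6. e - a = 2 - 7 = -5, not -8 — does not hold.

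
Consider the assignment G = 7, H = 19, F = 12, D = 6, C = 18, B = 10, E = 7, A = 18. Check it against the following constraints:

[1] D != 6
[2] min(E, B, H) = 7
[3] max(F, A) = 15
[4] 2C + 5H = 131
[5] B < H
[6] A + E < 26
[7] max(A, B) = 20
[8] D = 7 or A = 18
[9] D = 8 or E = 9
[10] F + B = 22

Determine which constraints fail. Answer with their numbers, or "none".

[1] D = 6, but 6 is required to differ  no
[2] min(7, 10, 19) = 7  yes
[3] max(12, 18) = 18, not 15  no
[4] 2C + 5H = 2(18) + 5(19) = 131  yes
[5] B = 10, H = 19; 10 < 19  yes
[6] A + E = 18 + 7 = 25; 25 < 26  yes
[7] max(18, 10) = 18, not 20  no
[8] D = 6 ≠ 7, but A = 18 = 18 (second disjunct)  yes
[9] D = 6 ≠ 8 and E = 7 ≠ 9; both disjuncts false  no
[10] F + B = 12 + 10 = 22  yes

Constraints 1, 3, 7, 9 are violated.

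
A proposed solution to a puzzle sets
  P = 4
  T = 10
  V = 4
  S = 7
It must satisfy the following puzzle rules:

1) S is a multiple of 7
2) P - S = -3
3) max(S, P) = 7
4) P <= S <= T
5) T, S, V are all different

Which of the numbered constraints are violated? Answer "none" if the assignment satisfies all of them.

1) 7 / 7 = 1, so 7 divides 7 — holds.
2) P - S = 4 - 7 = -3 — holds.
3) max(7, 4) = 7 — holds.
4) values 4 <= 7 <= 10 — holds.
5) values 10, 7, 4 are pairwise distinct — holds.

Yes — all constraints hold.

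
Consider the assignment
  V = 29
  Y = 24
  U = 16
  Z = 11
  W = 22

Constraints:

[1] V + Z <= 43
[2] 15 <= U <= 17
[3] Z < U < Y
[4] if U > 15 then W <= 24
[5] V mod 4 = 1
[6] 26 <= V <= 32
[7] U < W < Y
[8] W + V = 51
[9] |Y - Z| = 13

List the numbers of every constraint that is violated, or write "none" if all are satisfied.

[1] V + Z = 29 + 11 = 40; 40 ≤ 43 — holds.
[2] U = 16 lies in [15, 17] — holds.
[3] values 11 < 16 < 24 — holds.
[4] U = 16 > 15, so we need W ≤ 24; W = 22 ≤ 24 — holds.
[5] 29 mod 4 = 1 — holds.
[6] V = 29 lies in [26, 32] — holds.
[7] values 16 < 22 < 24 — holds.
[8] W + V = 22 + 29 = 51 — holds.
[9] |24 - 11| = 13 — holds.

None — every constraint holds.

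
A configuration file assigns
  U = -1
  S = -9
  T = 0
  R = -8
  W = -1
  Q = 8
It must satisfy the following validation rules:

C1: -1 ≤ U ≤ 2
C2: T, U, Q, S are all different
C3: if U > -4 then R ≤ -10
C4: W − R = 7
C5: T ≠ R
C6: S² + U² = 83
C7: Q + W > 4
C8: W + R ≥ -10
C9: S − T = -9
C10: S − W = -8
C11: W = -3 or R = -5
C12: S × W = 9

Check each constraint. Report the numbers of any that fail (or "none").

C1: U = -1 lies in [-1, 2] — holds.
C2: values 0, -1, 8, -9 are pairwise distinct — holds.
C3: U = -1 > -4, so we need R ≤ -10; but R = -8 > -10 — does not hold.
C4: W − R = -1 − (-8) = 7 — holds.
C5: T = 0, R = -8; distinct — holds.
C6: S² + U² = (-9)² + (-1)² = 81 + 1 = 82, not 83 — does not hold.
C7: Q + W = 8 + (-1) = 7; 7 > 4 — holds.
C8: W + R = -1 + (-8) = -9; -9 ≥ -10 — holds.
C9: S − T = -9 − 0 = -9 — holds.
C10: S − W = -9 − (-1) = -8 — holds.
C11: W = -1 ≠ -3 and R = -8 ≠ -5; both disjuncts false — does not hold.
C12: S × W = -9 × (-1) = 9 — holds.

The assignment fails constraints 3, 6, and 11.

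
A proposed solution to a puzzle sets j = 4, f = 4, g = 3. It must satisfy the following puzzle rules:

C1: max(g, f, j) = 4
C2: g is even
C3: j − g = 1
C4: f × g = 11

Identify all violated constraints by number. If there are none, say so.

The assignment fails constraints 2 and 4.

C1: max(3, 4, 4) = 4 — OK.
C2: g = 3 is odd — violated.
C3: j − g = 4 − 3 = 1 — OK.
C4: f × g = 4 × 3 = 12, not 11 — violated.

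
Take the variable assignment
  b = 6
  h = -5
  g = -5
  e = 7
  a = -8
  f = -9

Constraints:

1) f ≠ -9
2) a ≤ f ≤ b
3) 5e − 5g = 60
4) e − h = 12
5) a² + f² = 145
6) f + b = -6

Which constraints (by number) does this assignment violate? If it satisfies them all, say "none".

Constraints 1, 2, 6 are violated.

1) f = -9, but -9 is required to differ  ✗
2) values -8, -9, 6; a = -8 is not ≤ f = -9  ✗
3) 5e − 5g = 5(7) − 5(-5) = 60  ✓
4) e − h = 7 − (-5) = 12  ✓
5) a² + f² = (-8)² + (-9)² = 64 + 81 = 145  ✓
6) f + b = -9 + 6 = -3, not -6  ✗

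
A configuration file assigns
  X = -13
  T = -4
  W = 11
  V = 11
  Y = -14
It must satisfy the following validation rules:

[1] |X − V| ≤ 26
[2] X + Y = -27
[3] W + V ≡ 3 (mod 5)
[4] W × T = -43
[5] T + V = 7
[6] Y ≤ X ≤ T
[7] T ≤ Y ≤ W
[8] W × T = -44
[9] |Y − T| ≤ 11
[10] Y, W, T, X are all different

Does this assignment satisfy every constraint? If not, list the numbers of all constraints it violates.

Constraints 3, 4, and 7 are violated.

[1] |-13 − 11| = 24; 24 ≤ 26 — satisfied.
[2] X + Y = -13 + (-14) = -27 — satisfied.
[3] W + V = 22; 22 mod 5 = 2, not 3 — violated.
[4] W × T = 11 × (-4) = -44, not -43 — violated.
[5] T + V = -4 + 11 = 7 — satisfied.
[6] values -14 ≤ -13 ≤ -4 — satisfied.
[7] values -4, -14, 11; T = -4 is not ≤ Y = -14 — violated.
[8] W × T = 11 × (-4) = -44 — satisfied.
[9] |-14 − (-4)| = 10; 10 ≤ 11 — satisfied.
[10] values -14, 11, -4, -13 are pairwise distinct — satisfied.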